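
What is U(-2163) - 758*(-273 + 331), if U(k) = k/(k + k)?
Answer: -87927/2 ≈ -43964.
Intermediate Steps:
U(k) = ½ (U(k) = k/((2*k)) = k*(1/(2*k)) = ½)
U(-2163) - 758*(-273 + 331) = ½ - 758*(-273 + 331) = ½ - 758*58 = ½ - 1*43964 = ½ - 43964 = -87927/2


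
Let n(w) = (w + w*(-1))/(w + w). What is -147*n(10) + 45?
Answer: 45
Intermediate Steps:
n(w) = 0 (n(w) = (w - w)/((2*w)) = 0*(1/(2*w)) = 0)
-147*n(10) + 45 = -147*0 + 45 = 0 + 45 = 45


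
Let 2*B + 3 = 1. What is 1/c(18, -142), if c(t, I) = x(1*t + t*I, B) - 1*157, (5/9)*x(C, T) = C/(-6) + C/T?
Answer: 5/25864 ≈ 0.00019332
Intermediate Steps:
B = -1 (B = -3/2 + (1/2)*1 = -3/2 + 1/2 = -1)
x(C, T) = -3*C/10 + 9*C/(5*T) (x(C, T) = 9*(C/(-6) + C/T)/5 = 9*(C*(-1/6) + C/T)/5 = 9*(-C/6 + C/T)/5 = -3*C/10 + 9*C/(5*T))
c(t, I) = -157 - 21*t/10 - 21*I*t/10 (c(t, I) = (3/10)*(1*t + t*I)*(6 - 1*(-1))/(-1) - 1*157 = (3/10)*(t + I*t)*(-1)*(6 + 1) - 157 = (3/10)*(t + I*t)*(-1)*7 - 157 = (-21*t/10 - 21*I*t/10) - 157 = -157 - 21*t/10 - 21*I*t/10)
1/c(18, -142) = 1/(-157 - 21/10*18*(1 - 142)) = 1/(-157 - 21/10*18*(-141)) = 1/(-157 + 26649/5) = 1/(25864/5) = 5/25864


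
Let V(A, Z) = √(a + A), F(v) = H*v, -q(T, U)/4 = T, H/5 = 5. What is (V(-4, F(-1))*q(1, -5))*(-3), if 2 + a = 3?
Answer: 12*I*√3 ≈ 20.785*I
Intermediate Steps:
H = 25 (H = 5*5 = 25)
a = 1 (a = -2 + 3 = 1)
q(T, U) = -4*T
F(v) = 25*v
V(A, Z) = √(1 + A)
(V(-4, F(-1))*q(1, -5))*(-3) = (√(1 - 4)*(-4*1))*(-3) = (√(-3)*(-4))*(-3) = ((I*√3)*(-4))*(-3) = -4*I*√3*(-3) = 12*I*√3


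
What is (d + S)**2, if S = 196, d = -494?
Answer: 88804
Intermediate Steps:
(d + S)**2 = (-494 + 196)**2 = (-298)**2 = 88804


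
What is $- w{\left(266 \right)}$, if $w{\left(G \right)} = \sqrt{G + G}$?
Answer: $- 2 \sqrt{133} \approx -23.065$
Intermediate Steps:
$w{\left(G \right)} = \sqrt{2} \sqrt{G}$ ($w{\left(G \right)} = \sqrt{2 G} = \sqrt{2} \sqrt{G}$)
$- w{\left(266 \right)} = - \sqrt{2} \sqrt{266} = - 2 \sqrt{133}$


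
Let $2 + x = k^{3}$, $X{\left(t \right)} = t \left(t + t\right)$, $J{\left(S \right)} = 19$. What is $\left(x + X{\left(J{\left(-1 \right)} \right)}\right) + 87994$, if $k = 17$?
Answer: $93627$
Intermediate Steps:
$X{\left(t \right)} = 2 t^{2}$ ($X{\left(t \right)} = t 2 t = 2 t^{2}$)
$x = 4911$ ($x = -2 + 17^{3} = -2 + 4913 = 4911$)
$\left(x + X{\left(J{\left(-1 \right)} \right)}\right) + 87994 = \left(4911 + 2 \cdot 19^{2}\right) + 87994 = \left(4911 + 2 \cdot 361\right) + 87994 = \left(4911 + 722\right) + 87994 = 5633 + 87994 = 93627$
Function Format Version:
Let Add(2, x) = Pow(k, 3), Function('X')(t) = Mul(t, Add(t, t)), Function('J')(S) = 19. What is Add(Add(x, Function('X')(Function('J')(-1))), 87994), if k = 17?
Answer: 93627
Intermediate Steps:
Function('X')(t) = Mul(2, Pow(t, 2)) (Function('X')(t) = Mul(t, Mul(2, t)) = Mul(2, Pow(t, 2)))
x = 4911 (x = Add(-2, Pow(17, 3)) = Add(-2, 4913) = 4911)
Add(Add(x, Function('X')(Function('J')(-1))), 87994) = Add(Add(4911, Mul(2, Pow(19, 2))), 87994) = Add(Add(4911, Mul(2, 361)), 87994) = Add(Add(4911, 722), 87994) = Add(5633, 87994) = 93627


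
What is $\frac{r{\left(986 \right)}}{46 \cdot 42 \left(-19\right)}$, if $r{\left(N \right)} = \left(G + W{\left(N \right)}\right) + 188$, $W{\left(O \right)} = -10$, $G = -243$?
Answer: $\frac{65}{36708} \approx 0.0017707$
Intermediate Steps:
$r{\left(N \right)} = -65$ ($r{\left(N \right)} = \left(-243 - 10\right) + 188 = -253 + 188 = -65$)
$\frac{r{\left(986 \right)}}{46 \cdot 42 \left(-19\right)} = - \frac{65}{46 \cdot 42 \left(-19\right)} = - \frac{65}{1932 \left(-19\right)} = - \frac{65}{-36708} = \left(-65\right) \left(- \frac{1}{36708}\right) = \frac{65}{36708}$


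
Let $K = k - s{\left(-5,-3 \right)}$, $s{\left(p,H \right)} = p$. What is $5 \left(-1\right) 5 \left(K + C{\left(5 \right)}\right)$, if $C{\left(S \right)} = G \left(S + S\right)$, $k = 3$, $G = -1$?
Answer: $50$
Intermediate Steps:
$C{\left(S \right)} = - 2 S$ ($C{\left(S \right)} = - (S + S) = - 2 S$)
$K = 8$ ($K = 3 - -5 = 3 + 5 = 8$)
$5 \left(-1\right) 5 \left(K + C{\left(5 \right)}\right) = 5 \left(-1\right) 5 \left(8 - 10\right) = \left(-5\right) 5 \left(8 - 10\right) = \left(-25\right) \left(-2\right) = 50$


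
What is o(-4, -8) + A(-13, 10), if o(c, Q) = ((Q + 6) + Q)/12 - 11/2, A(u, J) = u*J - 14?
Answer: -451/3 ≈ -150.33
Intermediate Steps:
A(u, J) = -14 + J*u (A(u, J) = J*u - 14 = -14 + J*u)
o(c, Q) = -5 + Q/6 (o(c, Q) = ((6 + Q) + Q)*(1/12) - 11*½ = (6 + 2*Q)*(1/12) - 11/2 = (½ + Q/6) - 11/2 = -5 + Q/6)
o(-4, -8) + A(-13, 10) = (-5 + (⅙)*(-8)) + (-14 + 10*(-13)) = (-5 - 4/3) + (-14 - 130) = -19/3 - 144 = -451/3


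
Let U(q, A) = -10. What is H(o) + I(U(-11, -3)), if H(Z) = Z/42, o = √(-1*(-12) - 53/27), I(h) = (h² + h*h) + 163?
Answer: 363 + √813/378 ≈ 363.08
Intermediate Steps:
I(h) = 163 + 2*h² (I(h) = (h² + h²) + 163 = 2*h² + 163 = 163 + 2*h²)
o = √813/9 (o = √(12 - 53*1/27) = √(12 - 53/27) = √(271/27) = √813/9 ≈ 3.1681)
H(Z) = Z/42 (H(Z) = Z*(1/42) = Z/42)
H(o) + I(U(-11, -3)) = (√813/9)/42 + (163 + 2*(-10)²) = √813/378 + (163 + 2*100) = √813/378 + (163 + 200) = √813/378 + 363 = 363 + √813/378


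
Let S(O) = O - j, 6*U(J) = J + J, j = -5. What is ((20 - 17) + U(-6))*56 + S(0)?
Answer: 61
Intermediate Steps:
U(J) = J/3 (U(J) = (J + J)/6 = (2*J)/6 = J/3)
S(O) = 5 + O (S(O) = O - 1*(-5) = O + 5 = 5 + O)
((20 - 17) + U(-6))*56 + S(0) = ((20 - 17) + (⅓)*(-6))*56 + (5 + 0) = (3 - 2)*56 + 5 = 1*56 + 5 = 56 + 5 = 61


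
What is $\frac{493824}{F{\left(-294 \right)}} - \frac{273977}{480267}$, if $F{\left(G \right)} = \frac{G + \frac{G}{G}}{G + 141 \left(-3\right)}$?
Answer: $\frac{170048924737475}{140718231} \approx 1.2084 \cdot 10^{6}$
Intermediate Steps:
$F{\left(G \right)} = \frac{1 + G}{-423 + G}$ ($F{\left(G \right)} = \frac{G + 1}{G - 423} = \frac{1 + G}{-423 + G}$)
$\frac{493824}{F{\left(-294 \right)}} - \frac{273977}{480267} = \frac{493824}{\frac{1}{-423 - 294} \left(1 - 294\right)} - \frac{273977}{480267} = \frac{493824}{\frac{1}{-717} \left(-293\right)} - \frac{273977}{480267} = \frac{493824}{\left(- \frac{1}{717}\right) \left(-293\right)} - \frac{273977}{480267} = \frac{493824}{\frac{293}{717}} - \frac{273977}{480267} = 493824 \cdot \frac{717}{293} - \frac{273977}{480267} = \frac{354071808}{293} - \frac{273977}{480267} = \frac{170048924737475}{140718231}$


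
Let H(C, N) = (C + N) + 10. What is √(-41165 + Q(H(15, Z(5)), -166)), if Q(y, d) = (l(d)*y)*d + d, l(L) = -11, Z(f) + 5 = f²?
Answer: √40839 ≈ 202.09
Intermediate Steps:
Z(f) = -5 + f²
H(C, N) = 10 + C + N
Q(y, d) = d - 11*d*y (Q(y, d) = (-11*y)*d + d = -11*d*y + d = d - 11*d*y)
√(-41165 + Q(H(15, Z(5)), -166)) = √(-41165 - 166*(1 - 11*(10 + 15 + (-5 + 5²)))) = √(-41165 - 166*(1 - 11*(10 + 15 + (-5 + 25)))) = √(-41165 - 166*(1 - 11*(10 + 15 + 20))) = √(-41165 - 166*(1 - 11*45)) = √(-41165 - 166*(1 - 495)) = √(-41165 - 166*(-494)) = √(-41165 + 82004) = √40839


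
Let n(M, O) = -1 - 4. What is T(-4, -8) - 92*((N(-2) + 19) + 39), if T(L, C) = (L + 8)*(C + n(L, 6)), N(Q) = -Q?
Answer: -5572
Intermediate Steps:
n(M, O) = -5
T(L, C) = (-5 + C)*(8 + L) (T(L, C) = (L + 8)*(C - 5) = (8 + L)*(-5 + C) = (-5 + C)*(8 + L))
T(-4, -8) - 92*((N(-2) + 19) + 39) = (-40 - 5*(-4) + 8*(-8) - 8*(-4)) - 92*((-1*(-2) + 19) + 39) = (-40 + 20 - 64 + 32) - 92*((2 + 19) + 39) = -52 - 92*(21 + 39) = -52 - 92*60 = -52 - 5520 = -5572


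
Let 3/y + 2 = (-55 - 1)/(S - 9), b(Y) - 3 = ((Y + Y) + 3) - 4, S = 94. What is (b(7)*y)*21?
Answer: -42840/113 ≈ -379.12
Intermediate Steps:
b(Y) = 2 + 2*Y (b(Y) = 3 + (((Y + Y) + 3) - 4) = 3 + ((2*Y + 3) - 4) = 3 + ((3 + 2*Y) - 4) = 3 + (-1 + 2*Y) = 2 + 2*Y)
y = -255/226 (y = 3/(-2 + (-55 - 1)/(94 - 9)) = 3/(-2 - 56/85) = 3/(-226/85) = 3*(-85/226) = -255/226 ≈ -1.1283)
(b(7)*y)*21 = ((2 + 2*7)*(-255/226))*21 = ((2 + 14)*(-255/226))*21 = (16*(-255/226))*21 = -2040/113*21 = -42840/113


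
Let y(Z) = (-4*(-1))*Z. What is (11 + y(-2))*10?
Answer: 30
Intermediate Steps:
y(Z) = 4*Z
(11 + y(-2))*10 = (11 + 4*(-2))*10 = (11 - 8)*10 = 3*10 = 30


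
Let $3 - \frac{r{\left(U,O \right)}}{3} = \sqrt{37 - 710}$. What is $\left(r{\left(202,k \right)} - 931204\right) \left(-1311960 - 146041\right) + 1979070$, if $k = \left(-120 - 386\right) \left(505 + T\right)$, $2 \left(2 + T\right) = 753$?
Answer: $1357685220265 + 4374003 i \sqrt{673} \approx 1.3577 \cdot 10^{12} + 1.1347 \cdot 10^{8} i$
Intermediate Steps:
$T = \frac{749}{2}$ ($T = -2 + \frac{1}{2} \cdot 753 = -2 + \frac{753}{2} = \frac{749}{2} \approx 374.5$)
$k = -445027$ ($k = \left(-120 - 386\right) \left(505 + \frac{749}{2}\right) = \left(-506\right) \frac{1759}{2} = -445027$)
$r{\left(U,O \right)} = 9 - 3 i \sqrt{673}$ ($r{\left(U,O \right)} = 9 - 3 \sqrt{37 - 710} = 9 - 3 \sqrt{-673} = 9 - 3 i \sqrt{673}$)
$\left(r{\left(202,k \right)} - 931204\right) \left(-1311960 - 146041\right) + 1979070 = \left(\left(9 - 3 i \sqrt{673}\right) - 931204\right) \left(-1311960 - 146041\right) + 1979070 = \left(-931195 - 3 i \sqrt{673}\right) \left(-1458001\right) + 1979070 = \left(1357683241195 + 4374003 i \sqrt{673}\right) + 1979070 = 1357685220265 + 4374003 i \sqrt{673}$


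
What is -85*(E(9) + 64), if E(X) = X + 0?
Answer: -6205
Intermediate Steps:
E(X) = X
-85*(E(9) + 64) = -85*(9 + 64) = -85*73 = -6205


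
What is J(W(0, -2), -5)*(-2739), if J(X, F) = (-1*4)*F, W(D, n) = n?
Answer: -54780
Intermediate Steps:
J(X, F) = -4*F
J(W(0, -2), -5)*(-2739) = -4*(-5)*(-2739) = 20*(-2739) = -54780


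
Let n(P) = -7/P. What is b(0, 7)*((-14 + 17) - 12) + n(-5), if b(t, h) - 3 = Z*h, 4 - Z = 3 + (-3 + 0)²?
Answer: 2392/5 ≈ 478.40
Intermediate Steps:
Z = -8 (Z = 4 - (3 + (-3 + 0)²) = 4 - (3 + (-3)²) = 4 - (3 + 9) = 4 - 1*12 = 4 - 12 = -8)
b(t, h) = 3 - 8*h
b(0, 7)*((-14 + 17) - 12) + n(-5) = (3 - 8*7)*((-14 + 17) - 12) - 7/(-5) = (3 - 56)*(3 - 12) - 7*(-⅕) = -53*(-9) + 7/5 = 477 + 7/5 = 2392/5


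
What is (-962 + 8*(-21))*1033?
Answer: -1167290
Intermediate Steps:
(-962 + 8*(-21))*1033 = (-962 - 168)*1033 = -1130*1033 = -1167290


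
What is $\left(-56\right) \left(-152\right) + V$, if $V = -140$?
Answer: $8372$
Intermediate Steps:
$\left(-56\right) \left(-152\right) + V = \left(-56\right) \left(-152\right) - 140 = 8512 - 140 = 8372$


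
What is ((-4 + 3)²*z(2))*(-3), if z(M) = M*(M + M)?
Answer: -24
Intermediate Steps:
z(M) = 2*M² (z(M) = M*(2*M) = 2*M²)
((-4 + 3)²*z(2))*(-3) = ((-4 + 3)²*(2*2²))*(-3) = ((-1)²*(2*4))*(-3) = (1*8)*(-3) = 8*(-3) = -24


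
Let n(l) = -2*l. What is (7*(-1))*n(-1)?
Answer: -14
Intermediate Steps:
(7*(-1))*n(-1) = (7*(-1))*(-2*(-1)) = -7*2 = -14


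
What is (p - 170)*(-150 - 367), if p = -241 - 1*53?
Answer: 239888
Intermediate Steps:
p = -294 (p = -241 - 53 = -294)
(p - 170)*(-150 - 367) = (-294 - 170)*(-150 - 367) = -464*(-517) = 239888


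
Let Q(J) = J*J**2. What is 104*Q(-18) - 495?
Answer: -607023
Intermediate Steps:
Q(J) = J**3
104*Q(-18) - 495 = 104*(-18)**3 - 495 = 104*(-5832) - 495 = -606528 - 495 = -607023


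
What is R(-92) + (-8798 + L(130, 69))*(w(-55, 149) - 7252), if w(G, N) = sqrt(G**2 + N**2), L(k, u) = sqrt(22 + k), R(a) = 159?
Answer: 159 + 2*(4399 - sqrt(38))*(7252 - sqrt(25226)) ≈ 6.2318e+7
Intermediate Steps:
R(-92) + (-8798 + L(130, 69))*(w(-55, 149) - 7252) = 159 + (-8798 + sqrt(22 + 130))*(sqrt((-55)**2 + 149**2) - 7252) = 159 + (-8798 + sqrt(152))*(sqrt(3025 + 22201) - 7252) = 159 + (-8798 + 2*sqrt(38))*(sqrt(25226) - 7252) = 159 + (-8798 + 2*sqrt(38))*(-7252 + sqrt(25226))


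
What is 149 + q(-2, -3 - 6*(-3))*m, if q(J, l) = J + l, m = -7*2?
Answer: -33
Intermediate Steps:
m = -14
149 + q(-2, -3 - 6*(-3))*m = 149 + (-2 + (-3 - 6*(-3)))*(-14) = 149 + (-2 + (-3 - 3*(-6)))*(-14) = 149 + (-2 + (-3 + 18))*(-14) = 149 + (-2 + 15)*(-14) = 149 + 13*(-14) = 149 - 182 = -33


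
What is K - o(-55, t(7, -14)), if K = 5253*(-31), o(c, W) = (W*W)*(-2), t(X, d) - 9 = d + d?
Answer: -162121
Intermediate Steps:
t(X, d) = 9 + 2*d (t(X, d) = 9 + (d + d) = 9 + 2*d)
o(c, W) = -2*W² (o(c, W) = W²*(-2) = -2*W²)
K = -162843
K - o(-55, t(7, -14)) = -162843 - (-2)*(9 + 2*(-14))² = -162843 - (-2)*(9 - 28)² = -162843 - (-2)*(-19)² = -162843 - (-2)*361 = -162843 - 1*(-722) = -162843 + 722 = -162121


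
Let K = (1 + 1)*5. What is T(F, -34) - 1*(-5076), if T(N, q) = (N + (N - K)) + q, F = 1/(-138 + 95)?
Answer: 216374/43 ≈ 5032.0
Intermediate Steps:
F = -1/43 (F = 1/(-43) = -1/43 ≈ -0.023256)
K = 10 (K = 2*5 = 10)
T(N, q) = -10 + q + 2*N (T(N, q) = (N + (N - 1*10)) + q = (N + (N - 10)) + q = (N + (-10 + N)) + q = (-10 + 2*N) + q = -10 + q + 2*N)
T(F, -34) - 1*(-5076) = (-10 - 34 + 2*(-1/43)) - 1*(-5076) = (-10 - 34 - 2/43) + 5076 = -1894/43 + 5076 = 216374/43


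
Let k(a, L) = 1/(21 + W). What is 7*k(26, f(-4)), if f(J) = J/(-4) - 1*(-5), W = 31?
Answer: 7/52 ≈ 0.13462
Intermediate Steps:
f(J) = 5 - J/4 (f(J) = J*(-¼) + 5 = -J/4 + 5 = 5 - J/4)
k(a, L) = 1/52 (k(a, L) = 1/(21 + 31) = 1/52)
7*k(26, f(-4)) = 7*(1/52) = 7/52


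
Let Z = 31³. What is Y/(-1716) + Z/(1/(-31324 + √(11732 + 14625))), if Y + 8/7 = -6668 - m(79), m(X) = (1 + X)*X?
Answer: -934106449707/1001 + 29791*√26357 ≈ -9.2834e+8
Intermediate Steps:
m(X) = X*(1 + X)
Y = -90924/7 (Y = -8/7 + (-6668 - 79*(1 + 79)) = -8/7 + (-6668 - 79*80) = -8/7 + (-6668 - 1*6320) = -8/7 + (-6668 - 6320) = -8/7 - 12988 = -90924/7 ≈ -12989.)
Z = 29791
Y/(-1716) + Z/(1/(-31324 + √(11732 + 14625))) = -90924/7/(-1716) + 29791/(1/(-31324 + √(11732 + 14625))) = -90924/7*(-1/1716) + 29791/(1/(-31324 + √26357)) = 7577/1001 + 29791*(-31324 + √26357) = 7577/1001 + (-933173284 + 29791*√26357) = -934106449707/1001 + 29791*√26357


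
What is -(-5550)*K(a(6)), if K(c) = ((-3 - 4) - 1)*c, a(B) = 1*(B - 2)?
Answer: -177600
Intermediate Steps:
a(B) = -2 + B (a(B) = 1*(-2 + B) = -2 + B)
K(c) = -8*c (K(c) = (-7 - 1)*c = -8*c)
-(-5550)*K(a(6)) = -(-5550)*(-8*(-2 + 6)) = -(-5550)*(-8*4) = -(-5550)*(-32) = -1*177600 = -177600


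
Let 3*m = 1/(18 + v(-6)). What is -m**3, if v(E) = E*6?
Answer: 1/157464 ≈ 6.3507e-6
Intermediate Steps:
v(E) = 6*E
m = -1/54 (m = 1/(3*(18 + 6*(-6))) = 1/(3*(18 - 36)) = (1/3)/(-18) = (1/3)*(-1/18) = -1/54 ≈ -0.018519)
-m**3 = -(-1/54)**3 = -1*(-1/157464) = 1/157464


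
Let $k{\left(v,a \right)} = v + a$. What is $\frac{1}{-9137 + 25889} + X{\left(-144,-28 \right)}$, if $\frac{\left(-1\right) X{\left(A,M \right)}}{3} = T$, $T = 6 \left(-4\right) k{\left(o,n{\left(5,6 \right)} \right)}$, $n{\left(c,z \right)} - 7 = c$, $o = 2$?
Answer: $\frac{16886017}{16752} \approx 1008.0$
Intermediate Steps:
$n{\left(c,z \right)} = 7 + c$
$k{\left(v,a \right)} = a + v$
$T = -336$ ($T = 6 \left(-4\right) \left(\left(7 + 5\right) + 2\right) = - 24 \left(12 + 2\right) = \left(-24\right) 14 = -336$)
$X{\left(A,M \right)} = 1008$ ($X{\left(A,M \right)} = \left(-3\right) \left(-336\right) = 1008$)
$\frac{1}{-9137 + 25889} + X{\left(-144,-28 \right)} = \frac{1}{-9137 + 25889} + 1008 = \frac{1}{16752} + 1008 = \frac{16886017}{16752}$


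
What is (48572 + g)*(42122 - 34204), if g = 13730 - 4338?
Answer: 458958952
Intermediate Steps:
g = 9392
(48572 + g)*(42122 - 34204) = (48572 + 9392)*(42122 - 34204) = 57964*7918 = 458958952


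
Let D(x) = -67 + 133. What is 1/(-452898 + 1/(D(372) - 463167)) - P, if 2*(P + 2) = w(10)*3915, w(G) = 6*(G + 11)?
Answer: -51730290331654558/209737516699 ≈ -2.4664e+5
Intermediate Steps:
D(x) = 66
w(G) = 66 + 6*G (w(G) = 6*(11 + G) = 66 + 6*G)
P = 246643 (P = -2 + ((66 + 6*10)*3915)/2 = -2 + ((66 + 60)*3915)/2 = -2 + (126*3915)/2 = -2 + (½)*493290 = -2 + 246645 = 246643)
1/(-452898 + 1/(D(372) - 463167)) - P = 1/(-452898 + 1/(66 - 463167)) - 1*246643 = 1/(-452898 + 1/(-463101)) - 246643 = 1/(-452898 - 1/463101) - 246643 = 1/(-209737516699/463101) - 246643 = -463101/209737516699 - 246643 = -51730290331654558/209737516699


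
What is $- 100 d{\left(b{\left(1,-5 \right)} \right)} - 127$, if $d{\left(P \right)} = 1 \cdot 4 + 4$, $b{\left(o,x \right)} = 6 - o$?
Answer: $-927$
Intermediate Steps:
$d{\left(P \right)} = 8$ ($d{\left(P \right)} = 4 + 4 = 8$)
$- 100 d{\left(b{\left(1,-5 \right)} \right)} - 127 = \left(-100\right) 8 - 127 = -800 - 127 = -927$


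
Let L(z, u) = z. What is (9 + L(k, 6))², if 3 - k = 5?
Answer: 49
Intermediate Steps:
k = -2 (k = 3 - 1*5 = 3 - 5 = -2)
(9 + L(k, 6))² = (9 - 2)² = 7² = 49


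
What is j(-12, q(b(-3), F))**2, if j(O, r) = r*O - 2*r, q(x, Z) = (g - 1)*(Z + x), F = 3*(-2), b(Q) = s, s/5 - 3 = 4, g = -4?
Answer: 4120900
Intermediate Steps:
s = 35 (s = 15 + 5*4 = 15 + 20 = 35)
b(Q) = 35
F = -6
q(x, Z) = -5*Z - 5*x (q(x, Z) = (-4 - 1)*(Z + x) = -5*(Z + x) = -5*Z - 5*x)
j(O, r) = -2*r + O*r (j(O, r) = O*r - 2*r = -2*r + O*r)
j(-12, q(b(-3), F))**2 = ((-5*(-6) - 5*35)*(-2 - 12))**2 = ((30 - 175)*(-14))**2 = (-145*(-14))**2 = 2030**2 = 4120900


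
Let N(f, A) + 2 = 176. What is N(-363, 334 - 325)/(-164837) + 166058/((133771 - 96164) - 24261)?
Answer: 13685090171/1099957301 ≈ 12.441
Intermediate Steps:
N(f, A) = 174 (N(f, A) = -2 + 176 = 174)
N(-363, 334 - 325)/(-164837) + 166058/((133771 - 96164) - 24261) = 174/(-164837) + 166058/((133771 - 96164) - 24261) = 174*(-1/164837) + 166058/(37607 - 24261) = -174/164837 + 166058/13346 = -174/164837 + 166058*(1/13346) = -174/164837 + 83029/6673 = 13685090171/1099957301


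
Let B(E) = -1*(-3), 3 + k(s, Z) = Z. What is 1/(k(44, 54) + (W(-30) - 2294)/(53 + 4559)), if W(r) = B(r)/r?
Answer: 46120/2329179 ≈ 0.019801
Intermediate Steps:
k(s, Z) = -3 + Z
B(E) = 3
W(r) = 3/r
1/(k(44, 54) + (W(-30) - 2294)/(53 + 4559)) = 1/((-3 + 54) + (3/(-30) - 2294)/(53 + 4559)) = 1/(51 + (3*(-1/30) - 2294)/4612) = 1/(51 + (-1/10 - 2294)*(1/4612)) = 1/(51 - 22941/10*1/4612) = 1/(51 - 22941/46120) = 1/(2329179/46120) = 46120/2329179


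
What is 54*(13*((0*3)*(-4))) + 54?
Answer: 54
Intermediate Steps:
54*(13*((0*3)*(-4))) + 54 = 54*(13*(0*(-4))) + 54 = 54*(13*0) + 54 = 54*0 + 54 = 0 + 54 = 54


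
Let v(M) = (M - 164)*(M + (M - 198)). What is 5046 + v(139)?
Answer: 3046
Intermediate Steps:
v(M) = (-198 + 2*M)*(-164 + M) (v(M) = (-164 + M)*(M + (-198 + M)) = (-164 + M)*(-198 + 2*M) = (-198 + 2*M)*(-164 + M))
5046 + v(139) = 5046 + (32472 - 526*139 + 2*139²) = 5046 + (32472 - 73114 + 2*19321) = 5046 + (32472 - 73114 + 38642) = 5046 - 2000 = 3046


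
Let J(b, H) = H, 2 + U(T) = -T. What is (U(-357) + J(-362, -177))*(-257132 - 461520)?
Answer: -127920056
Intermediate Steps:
U(T) = -2 - T
(U(-357) + J(-362, -177))*(-257132 - 461520) = ((-2 - 1*(-357)) - 177)*(-257132 - 461520) = ((-2 + 357) - 177)*(-718652) = (355 - 177)*(-718652) = 178*(-718652) = -127920056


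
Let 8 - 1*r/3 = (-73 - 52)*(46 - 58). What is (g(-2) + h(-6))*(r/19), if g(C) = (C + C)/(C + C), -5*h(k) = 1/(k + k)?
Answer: -22753/95 ≈ -239.51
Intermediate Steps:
h(k) = -1/(10*k) (h(k) = -1/(5*(k + k)) = -1/(2*k)/5 = -1/(10*k))
r = -4476 (r = 24 - 3*(-73 - 52)*(46 - 58) = 24 - (-375)*(-12) = 24 - 3*1500 = 24 - 4500 = -4476)
g(C) = 1 (g(C) = (2*C)/((2*C)) = (2*C)*(1/(2*C)) = 1)
(g(-2) + h(-6))*(r/19) = (1 - ⅒/(-6))*(-4476/19) = (1 - ⅒*(-⅙))*(-4476*1/19) = (1 + 1/60)*(-4476/19) = (61/60)*(-4476/19) = -22753/95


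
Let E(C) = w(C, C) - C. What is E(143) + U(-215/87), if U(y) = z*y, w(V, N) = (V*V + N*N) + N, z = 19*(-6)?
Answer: 1194212/29 ≈ 41180.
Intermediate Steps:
z = -114
w(V, N) = N + N² + V² (w(V, N) = (V² + N²) + N = (N² + V²) + N = N + N² + V²)
E(C) = 2*C² (E(C) = (C + C² + C²) - C = (C + 2*C²) - C = 2*C²)
U(y) = -114*y
E(143) + U(-215/87) = 2*143² - (-24510)/87 = 2*20449 - (-24510)/87 = 40898 - 114*(-215/87) = 40898 + 8170/29 = 1194212/29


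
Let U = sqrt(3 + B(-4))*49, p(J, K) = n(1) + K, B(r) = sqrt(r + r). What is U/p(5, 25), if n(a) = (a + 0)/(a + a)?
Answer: 98*sqrt(3 + 2*I*sqrt(2))/51 ≈ 3.6264 + 1.44*I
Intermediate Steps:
n(a) = 1/2 (n(a) = a/((2*a)) = a*(1/(2*a)) = 1/2)
B(r) = sqrt(2)*sqrt(r) (B(r) = sqrt(2*r) = sqrt(2)*sqrt(r))
p(J, K) = 1/2 + K
U = 49*sqrt(3 + 2*I*sqrt(2)) (U = sqrt(3 + sqrt(2)*sqrt(-4))*49 = sqrt(3 + sqrt(2)*(2*I))*49 = sqrt(3 + 2*I*sqrt(2))*49 = 49*sqrt(3 + 2*I*sqrt(2)) ≈ 92.473 + 36.719*I)
U/p(5, 25) = (49*sqrt(3 + 2*I*sqrt(2)))/(1/2 + 25) = (49*sqrt(3 + 2*I*sqrt(2)))/(51/2) = (49*sqrt(3 + 2*I*sqrt(2)))*(2/51) = 98*sqrt(3 + 2*I*sqrt(2))/51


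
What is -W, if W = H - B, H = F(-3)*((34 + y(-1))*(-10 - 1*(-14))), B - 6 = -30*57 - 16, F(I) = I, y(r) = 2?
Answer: -1288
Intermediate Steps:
B = -1720 (B = 6 + (-30*57 - 16) = 6 + (-1710 - 16) = 6 - 1726 = -1720)
H = -432 (H = -3*(34 + 2)*(-10 - 1*(-14)) = -108*(-10 + 14) = -108*4 = -3*144 = -432)
W = 1288 (W = -432 - 1*(-1720) = -432 + 1720 = 1288)
-W = -1*1288 = -1288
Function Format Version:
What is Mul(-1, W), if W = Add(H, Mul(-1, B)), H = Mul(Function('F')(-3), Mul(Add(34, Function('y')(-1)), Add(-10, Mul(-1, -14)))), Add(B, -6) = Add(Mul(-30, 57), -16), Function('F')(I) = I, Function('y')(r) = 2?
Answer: -1288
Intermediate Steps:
B = -1720 (B = Add(6, Add(Mul(-30, 57), -16)) = Add(6, Add(-1710, -16)) = Add(6, -1726) = -1720)
H = -432 (H = Mul(-3, Mul(Add(34, 2), Add(-10, Mul(-1, -14)))) = Mul(-3, Mul(36, Add(-10, 14))) = Mul(-3, Mul(36, 4)) = Mul(-3, 144) = -432)
W = 1288 (W = Add(-432, Mul(-1, -1720)) = Add(-432, 1720) = 1288)
Mul(-1, W) = Mul(-1, 1288) = -1288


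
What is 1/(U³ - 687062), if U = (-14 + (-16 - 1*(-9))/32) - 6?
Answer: -32768/22784487639 ≈ -1.4382e-6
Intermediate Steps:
U = -647/32 (U = (-14 + (-16 + 9)*(1/32)) - 6 = (-14 - 7*1/32) - 6 = (-14 - 7/32) - 6 = -455/32 - 6 = -647/32 ≈ -20.219)
1/(U³ - 687062) = 1/((-647/32)³ - 687062) = 1/(-270840023/32768 - 687062) = 1/(-22784487639/32768) = -32768/22784487639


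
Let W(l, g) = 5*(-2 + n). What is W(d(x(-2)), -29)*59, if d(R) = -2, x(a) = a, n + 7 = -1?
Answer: -2950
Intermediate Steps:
n = -8 (n = -7 - 1 = -8)
W(l, g) = -50 (W(l, g) = 5*(-2 - 8) = 5*(-10) = -50)
W(d(x(-2)), -29)*59 = -50*59 = -2950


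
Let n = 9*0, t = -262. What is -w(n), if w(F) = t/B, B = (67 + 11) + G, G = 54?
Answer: 131/66 ≈ 1.9848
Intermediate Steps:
B = 132 (B = (67 + 11) + 54 = 78 + 54 = 132)
n = 0
w(F) = -131/66 (w(F) = -262/132 = -262*1/132 = -131/66)
-w(n) = -1*(-131/66) = 131/66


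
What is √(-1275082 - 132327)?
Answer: I*√1407409 ≈ 1186.3*I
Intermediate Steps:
√(-1275082 - 132327) = √(-1407409) = I*√1407409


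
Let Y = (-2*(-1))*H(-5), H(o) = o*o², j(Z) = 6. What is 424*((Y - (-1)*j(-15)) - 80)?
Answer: -137376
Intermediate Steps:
H(o) = o³
Y = -250 (Y = -2*(-1)*(-5)³ = 2*(-125) = -250)
424*((Y - (-1)*j(-15)) - 80) = 424*((-250 - (-1)*6) - 80) = 424*((-250 - 1*(-6)) - 80) = 424*((-250 + 6) - 80) = 424*(-244 - 80) = 424*(-324) = -137376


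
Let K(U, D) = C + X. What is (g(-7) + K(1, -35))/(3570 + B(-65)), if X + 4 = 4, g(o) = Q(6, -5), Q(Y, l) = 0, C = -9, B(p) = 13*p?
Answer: -9/2725 ≈ -0.0033028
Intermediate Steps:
g(o) = 0
X = 0 (X = -4 + 4 = 0)
K(U, D) = -9 (K(U, D) = -9 + 0 = -9)
(g(-7) + K(1, -35))/(3570 + B(-65)) = (0 - 9)/(3570 + 13*(-65)) = -9/(3570 - 845) = -9/2725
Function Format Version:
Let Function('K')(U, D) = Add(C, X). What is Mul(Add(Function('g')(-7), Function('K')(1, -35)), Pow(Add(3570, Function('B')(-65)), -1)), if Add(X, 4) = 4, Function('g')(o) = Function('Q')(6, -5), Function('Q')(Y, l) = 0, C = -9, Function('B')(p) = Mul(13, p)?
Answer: Rational(-9, 2725) ≈ -0.0033028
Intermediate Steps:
Function('g')(o) = 0
X = 0 (X = Add(-4, 4) = 0)
Function('K')(U, D) = -9 (Function('K')(U, D) = Add(-9, 0) = -9)
Mul(Add(Function('g')(-7), Function('K')(1, -35)), Pow(Add(3570, Function('B')(-65)), -1)) = Mul(Add(0, -9), Pow(Add(3570, Mul(13, -65)), -1)) = Mul(-9, Pow(Add(3570, -845), -1)) = Mul(-9, Pow(2725, -1)) = Mul(-9, Rational(1, 2725)) = Rational(-9, 2725)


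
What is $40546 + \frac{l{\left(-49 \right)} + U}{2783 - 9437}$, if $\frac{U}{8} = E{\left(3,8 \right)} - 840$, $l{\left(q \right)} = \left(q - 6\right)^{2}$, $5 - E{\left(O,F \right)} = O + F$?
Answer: $\frac{269796827}{6654} \approx 40547.0$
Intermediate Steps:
$E{\left(O,F \right)} = 5 - F - O$ ($E{\left(O,F \right)} = 5 - \left(O + F\right) = 5 - \left(F + O\right) = 5 - F - O$)
$l{\left(q \right)} = \left(-6 + q\right)^{2}$
$U = -6768$ ($U = 8 \left(\left(5 - 8 - 3\right) - 840\right) = 8 \left(-6 - 840\right) = 8 \left(-846\right) = -6768$)
$40546 + \frac{l{\left(-49 \right)} + U}{2783 - 9437} = 40546 + \frac{\left(-6 - 49\right)^{2} - 6768}{2783 - 9437} = 40546 + \frac{\left(-55\right)^{2} - 6768}{-6654} = 40546 + \left(3025 - 6768\right) \left(- \frac{1}{6654}\right) = 40546 - - \frac{3743}{6654} = 40546 + \frac{3743}{6654} = \frac{269796827}{6654}$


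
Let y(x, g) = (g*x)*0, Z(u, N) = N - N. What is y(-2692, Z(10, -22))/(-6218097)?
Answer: 0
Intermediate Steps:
Z(u, N) = 0
y(x, g) = 0
y(-2692, Z(10, -22))/(-6218097) = 0/(-6218097) = 0*(-1/6218097) = 0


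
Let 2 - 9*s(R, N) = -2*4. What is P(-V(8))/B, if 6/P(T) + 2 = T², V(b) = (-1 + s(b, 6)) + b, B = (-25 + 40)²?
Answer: 54/129175 ≈ 0.00041804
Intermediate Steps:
s(R, N) = 10/9 (s(R, N) = 2/9 - (-2)*4/9 = 2/9 - ⅑*(-8) = 2/9 + 8/9 = 10/9)
B = 225 (B = 15² = 225)
V(b) = ⅑ + b (V(b) = (-1 + 10/9) + b = ⅑ + b)
P(T) = 6/(-2 + T²)
P(-V(8))/B = (6/(-2 + (-(⅑ + 8))²))/225 = (6/(-2 + (-1*73/9)²))*(1/225) = (6/(-2 + (-73/9)²))*(1/225) = (6/(-2 + 5329/81))*(1/225) = (6/(5167/81))*(1/225) = (6*(81/5167))*(1/225) = (486/5167)*(1/225) = 54/129175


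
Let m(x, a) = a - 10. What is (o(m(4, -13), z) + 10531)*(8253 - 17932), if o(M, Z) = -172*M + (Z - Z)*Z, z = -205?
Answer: -140219673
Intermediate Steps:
m(x, a) = -10 + a
o(M, Z) = -172*M (o(M, Z) = -172*M + 0*Z = -172*M + 0 = -172*M)
(o(m(4, -13), z) + 10531)*(8253 - 17932) = (-172*(-10 - 13) + 10531)*(8253 - 17932) = (-172*(-23) + 10531)*(-9679) = (3956 + 10531)*(-9679) = 14487*(-9679) = -140219673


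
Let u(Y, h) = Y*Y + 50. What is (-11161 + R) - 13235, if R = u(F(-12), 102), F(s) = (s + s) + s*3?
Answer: -20746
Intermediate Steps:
F(s) = 5*s (F(s) = 2*s + 3*s = 5*s)
u(Y, h) = 50 + Y**2 (u(Y, h) = Y**2 + 50 = 50 + Y**2)
R = 3650 (R = 50 + (5*(-12))**2 = 50 + (-60)**2 = 50 + 3600 = 3650)
(-11161 + R) - 13235 = (-11161 + 3650) - 13235 = -7511 - 13235 = -20746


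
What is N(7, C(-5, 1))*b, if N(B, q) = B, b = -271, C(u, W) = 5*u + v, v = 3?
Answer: -1897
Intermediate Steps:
C(u, W) = 3 + 5*u (C(u, W) = 5*u + 3 = 3 + 5*u)
N(7, C(-5, 1))*b = 7*(-271) = -1897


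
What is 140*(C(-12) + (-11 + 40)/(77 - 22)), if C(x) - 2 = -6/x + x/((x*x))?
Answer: 13601/33 ≈ 412.15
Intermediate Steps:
C(x) = 2 - 5/x (C(x) = 2 + (-6/x + x/((x*x))) = 2 + (-6/x + x/(x²)) = 2 + (-6/x + x/x²) = 2 + (-6/x + 1/x) = 2 - 5/x)
140*(C(-12) + (-11 + 40)/(77 - 22)) = 140*((2 - 5/(-12)) + (-11 + 40)/(77 - 22)) = 140*((2 - 5*(-1/12)) + 29/55) = 140*((2 + 5/12) + 29*(1/55)) = 140*(29/12 + 29/55) = 140*(1943/660) = 13601/33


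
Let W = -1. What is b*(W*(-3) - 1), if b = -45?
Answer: -90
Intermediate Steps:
b*(W*(-3) - 1) = -45*(-1*(-3) - 1) = -45*(3 - 1) = -45*2 = -90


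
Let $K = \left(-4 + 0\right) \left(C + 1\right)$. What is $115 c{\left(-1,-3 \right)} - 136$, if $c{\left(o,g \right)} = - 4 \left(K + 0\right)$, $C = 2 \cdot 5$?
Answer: $20104$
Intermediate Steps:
$C = 10$
$K = -44$ ($K = \left(-4 + 0\right) \left(10 + 1\right) = \left(-4\right) 11 = -44$)
$c{\left(o,g \right)} = 176$ ($c{\left(o,g \right)} = - 4 \left(-44 + 0\right) = \left(-4\right) \left(-44\right) = 176$)
$115 c{\left(-1,-3 \right)} - 136 = 115 \cdot 176 - 136 = 20240 - 136 = 20104$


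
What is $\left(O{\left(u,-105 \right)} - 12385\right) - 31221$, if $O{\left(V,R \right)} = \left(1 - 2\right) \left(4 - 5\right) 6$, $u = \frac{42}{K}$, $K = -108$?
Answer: $-43600$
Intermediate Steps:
$u = - \frac{7}{18}$ ($u = \frac{42}{-108} = 42 \left(- \frac{1}{108}\right) = - \frac{7}{18} \approx -0.38889$)
$O{\left(V,R \right)} = 6$ ($O{\left(V,R \right)} = \left(-1\right) \left(-1\right) 6 = 1 \cdot 6 = 6$)
$\left(O{\left(u,-105 \right)} - 12385\right) - 31221 = \left(6 - 12385\right) - 31221 = -12379 - 31221 = -43600$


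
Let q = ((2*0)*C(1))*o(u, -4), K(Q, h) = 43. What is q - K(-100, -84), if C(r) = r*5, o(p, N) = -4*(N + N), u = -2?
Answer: -43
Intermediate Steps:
o(p, N) = -8*N
C(r) = 5*r
q = 0 (q = ((2*0)*(5*1))*(-8*(-4)) = (0*5)*32 = 0*32 = 0)
q - K(-100, -84) = 0 - 1*43 = 0 - 43 = -43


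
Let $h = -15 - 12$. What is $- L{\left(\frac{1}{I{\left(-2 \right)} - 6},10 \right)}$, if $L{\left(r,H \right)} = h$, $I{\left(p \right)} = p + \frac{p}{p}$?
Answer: $27$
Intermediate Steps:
$I{\left(p \right)} = 1 + p$ ($I{\left(p \right)} = p + 1 = 1 + p$)
$h = -27$ ($h = -15 - 12 = -27$)
$L{\left(r,H \right)} = -27$
$- L{\left(\frac{1}{I{\left(-2 \right)} - 6},10 \right)} = \left(-1\right) \left(-27\right) = 27$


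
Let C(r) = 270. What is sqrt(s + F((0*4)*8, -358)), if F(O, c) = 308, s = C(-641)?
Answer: 17*sqrt(2) ≈ 24.042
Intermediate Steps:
s = 270
sqrt(s + F((0*4)*8, -358)) = sqrt(270 + 308) = sqrt(578) = 17*sqrt(2)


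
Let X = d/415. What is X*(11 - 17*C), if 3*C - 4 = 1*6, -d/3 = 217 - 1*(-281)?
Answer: 822/5 ≈ 164.40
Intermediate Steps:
d = -1494 (d = -3*(217 - 1*(-281)) = -3*(217 + 281) = -3*498 = -1494)
C = 10/3 (C = 4/3 + (1*6)/3 = 4/3 + (1/3)*6 = 4/3 + 2 = 10/3 ≈ 3.3333)
X = -18/5 (X = -1494/415 = -1494*1/415 = -18/5 ≈ -3.6000)
X*(11 - 17*C) = -18*(11 - 17*10/3)/5 = -18*(11 - 170/3)/5 = -18/5*(-137/3) = 822/5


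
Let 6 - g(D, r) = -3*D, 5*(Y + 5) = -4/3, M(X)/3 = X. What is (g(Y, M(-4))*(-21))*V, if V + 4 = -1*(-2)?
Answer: -2058/5 ≈ -411.60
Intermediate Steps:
M(X) = 3*X
Y = -79/15 (Y = -5 + (-4/3)/5 = -5 + (-4*1/3)/5 = -5 + (1/5)*(-4/3) = -5 - 4/15 = -79/15 ≈ -5.2667)
g(D, r) = 6 + 3*D (g(D, r) = 6 - (-3)*D = 6 + 3*D)
V = -2 (V = -4 - 1*(-2) = -4 + 2 = -2)
(g(Y, M(-4))*(-21))*V = ((6 + 3*(-79/15))*(-21))*(-2) = ((6 - 79/5)*(-21))*(-2) = -49/5*(-21)*(-2) = (1029/5)*(-2) = -2058/5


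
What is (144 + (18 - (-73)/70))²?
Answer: 130256569/4900 ≈ 26583.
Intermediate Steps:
(144 + (18 - (-73)/70))² = (144 + (18 - 1*(-73/70)))² = (144 + (18 + 73/70))² = (144 + 1333/70)² = (11413/70)² = 130256569/4900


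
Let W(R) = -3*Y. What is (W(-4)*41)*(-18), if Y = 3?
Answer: 6642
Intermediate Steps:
W(R) = -9 (W(R) = -3*3 = -9)
(W(-4)*41)*(-18) = -9*41*(-18) = -369*(-18) = 6642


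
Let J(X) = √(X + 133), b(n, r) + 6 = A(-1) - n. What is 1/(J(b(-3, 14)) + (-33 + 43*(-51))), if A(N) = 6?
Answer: -1113/2477470 - √34/2477470 ≈ -0.00045160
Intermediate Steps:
b(n, r) = -n (b(n, r) = -6 + (6 - n) = -n)
J(X) = √(133 + X)
1/(J(b(-3, 14)) + (-33 + 43*(-51))) = 1/(√(133 - 1*(-3)) + (-33 + 43*(-51))) = 1/(√(133 + 3) + (-33 - 2193)) = 1/(√136 - 2226) = 1/(2*√34 - 2226) = 1/(-2226 + 2*√34)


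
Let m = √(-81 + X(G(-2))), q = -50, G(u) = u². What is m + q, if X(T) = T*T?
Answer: -50 + I*√65 ≈ -50.0 + 8.0623*I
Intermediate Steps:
X(T) = T²
m = I*√65 (m = √(-81 + ((-2)²)²) = √(-81 + 4²) = √(-81 + 16) = √(-65) = I*√65 ≈ 8.0623*I)
m + q = I*√65 - 50 = -50 + I*√65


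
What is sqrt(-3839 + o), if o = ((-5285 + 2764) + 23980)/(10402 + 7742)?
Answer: I*sqrt(974866998)/504 ≈ 61.95*I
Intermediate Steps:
o = 7153/6048 (o = (-2521 + 23980)/18144 = 21459*(1/18144) = 7153/6048 ≈ 1.1827)
sqrt(-3839 + o) = sqrt(-3839 + 7153/6048) = sqrt(-23211119/6048) = I*sqrt(974866998)/504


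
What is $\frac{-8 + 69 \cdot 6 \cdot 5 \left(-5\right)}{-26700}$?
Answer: $\frac{5179}{13350} \approx 0.38794$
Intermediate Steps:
$\frac{-8 + 69 \cdot 6 \cdot 5 \left(-5\right)}{-26700} = \left(-8 + 69 \cdot 30 \left(-5\right)\right) \left(- \frac{1}{26700}\right) = \left(-8 + 69 \left(-150\right)\right) \left(- \frac{1}{26700}\right) = \left(-8 - 10350\right) \left(- \frac{1}{26700}\right) = \left(-10358\right) \left(- \frac{1}{26700}\right) = \frac{5179}{13350}$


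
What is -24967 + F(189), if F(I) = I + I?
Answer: -24589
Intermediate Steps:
F(I) = 2*I
-24967 + F(189) = -24967 + 2*189 = -24967 + 378 = -24589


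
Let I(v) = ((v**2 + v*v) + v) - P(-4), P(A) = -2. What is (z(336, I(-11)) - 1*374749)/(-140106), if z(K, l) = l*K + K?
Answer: 296125/140106 ≈ 2.1136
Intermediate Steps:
I(v) = 2 + v + 2*v**2 (I(v) = ((v**2 + v*v) + v) - 1*(-2) = ((v**2 + v**2) + v) + 2 = (2*v**2 + v) + 2 = (v + 2*v**2) + 2 = 2 + v + 2*v**2)
z(K, l) = K + K*l (z(K, l) = K*l + K = K + K*l)
(z(336, I(-11)) - 1*374749)/(-140106) = (336*(1 + (2 - 11 + 2*(-11)**2)) - 1*374749)/(-140106) = (336*(1 + (2 - 11 + 2*121)) - 374749)*(-1/140106) = (336*(1 + (2 - 11 + 242)) - 374749)*(-1/140106) = (336*(1 + 233) - 374749)*(-1/140106) = (336*234 - 374749)*(-1/140106) = (78624 - 374749)*(-1/140106) = -296125*(-1/140106) = 296125/140106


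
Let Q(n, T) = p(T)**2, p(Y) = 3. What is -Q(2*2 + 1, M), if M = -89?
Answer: -9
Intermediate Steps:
Q(n, T) = 9 (Q(n, T) = 3**2 = 9)
-Q(2*2 + 1, M) = -1*9 = -9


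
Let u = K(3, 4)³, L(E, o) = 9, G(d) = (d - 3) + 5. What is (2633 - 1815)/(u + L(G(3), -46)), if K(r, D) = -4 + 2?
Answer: 818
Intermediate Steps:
K(r, D) = -2
G(d) = 2 + d (G(d) = (-3 + d) + 5 = 2 + d)
u = -8 (u = (-2)³ = -8)
(2633 - 1815)/(u + L(G(3), -46)) = (2633 - 1815)/(-8 + 9) = 818/1 = 818*1 = 818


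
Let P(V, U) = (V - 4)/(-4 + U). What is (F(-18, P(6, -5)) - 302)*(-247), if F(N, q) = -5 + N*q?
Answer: 74841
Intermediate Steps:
P(V, U) = (-4 + V)/(-4 + U)
(F(-18, P(6, -5)) - 302)*(-247) = ((-5 - 18*(-4 + 6)/(-4 - 5)) - 302)*(-247) = ((-5 - 18*2/(-9)) - 302)*(-247) = ((-5 - (-2)*2) - 302)*(-247) = ((-5 - 18*(-2/9)) - 302)*(-247) = ((-5 + 4) - 302)*(-247) = (-1 - 302)*(-247) = -303*(-247) = 74841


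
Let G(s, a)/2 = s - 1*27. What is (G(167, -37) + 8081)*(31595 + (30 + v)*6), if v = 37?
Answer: 267526917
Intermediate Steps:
G(s, a) = -54 + 2*s (G(s, a) = 2*(s - 1*27) = 2*(s - 27) = 2*(-27 + s) = -54 + 2*s)
(G(167, -37) + 8081)*(31595 + (30 + v)*6) = ((-54 + 2*167) + 8081)*(31595 + (30 + 37)*6) = ((-54 + 334) + 8081)*(31595 + 67*6) = (280 + 8081)*(31595 + 402) = 8361*31997 = 267526917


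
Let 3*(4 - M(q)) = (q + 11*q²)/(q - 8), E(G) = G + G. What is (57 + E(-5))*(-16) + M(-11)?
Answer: -13772/19 ≈ -724.84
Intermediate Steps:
E(G) = 2*G
M(q) = 4 - (q + 11*q²)/(3*(-8 + q)) (M(q) = 4 - (q + 11*q²)/(3*(q - 8)) = 4 - (q + 11*q²)/(3*(-8 + q)))
(57 + E(-5))*(-16) + M(-11) = (57 + 2*(-5))*(-16) + (-96 - 11*(-11)² + 11*(-11))/(3*(-8 - 11)) = (57 - 10)*(-16) + (⅓)*(-96 - 11*121 - 121)/(-19) = 47*(-16) + (⅓)*(-1/19)*(-96 - 1331 - 121) = -752 + (⅓)*(-1/19)*(-1548) = -752 + 516/19 = -13772/19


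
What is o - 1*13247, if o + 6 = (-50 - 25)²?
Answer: -7628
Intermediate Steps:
o = 5619 (o = -6 + (-50 - 25)² = -6 + (-75)² = -6 + 5625 = 5619)
o - 1*13247 = 5619 - 1*13247 = 5619 - 13247 = -7628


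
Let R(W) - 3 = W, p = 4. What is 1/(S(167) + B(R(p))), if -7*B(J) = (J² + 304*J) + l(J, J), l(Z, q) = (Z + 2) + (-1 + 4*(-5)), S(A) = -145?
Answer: -7/3180 ≈ -0.0022013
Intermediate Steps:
l(Z, q) = -19 + Z (l(Z, q) = (2 + Z) + (-1 - 20) = (2 + Z) - 21 = -19 + Z)
R(W) = 3 + W
B(J) = 19/7 - 305*J/7 - J²/7 (B(J) = -((J² + 304*J) + (-19 + J))/7 = -(-19 + J² + 305*J)/7 = 19/7 - 305*J/7 - J²/7)
1/(S(167) + B(R(p))) = 1/(-145 + (19/7 - 305*(3 + 4)/7 - (3 + 4)²/7)) = 1/(-145 + (19/7 - 305/7*7 - ⅐*7²)) = 1/(-145 + (19/7 - 305 - ⅐*49)) = 1/(-145 + (19/7 - 305 - 7)) = 1/(-145 - 2165/7) = 1/(-3180/7) = -7/3180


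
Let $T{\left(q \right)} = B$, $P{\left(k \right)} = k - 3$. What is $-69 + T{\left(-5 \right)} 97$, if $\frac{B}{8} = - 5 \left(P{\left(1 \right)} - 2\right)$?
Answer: $15451$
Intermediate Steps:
$P{\left(k \right)} = -3 + k$
$B = 160$ ($B = 8 \left(- 5 \left(\left(-3 + 1\right) - 2\right)\right) = 8 \left(- 5 \left(-2 - 2\right)\right) = 8 \left(\left(-5\right) \left(-4\right)\right) = 8 \cdot 20 = 160$)
$T{\left(q \right)} = 160$
$-69 + T{\left(-5 \right)} 97 = -69 + 160 \cdot 97 = -69 + 15520 = 15451$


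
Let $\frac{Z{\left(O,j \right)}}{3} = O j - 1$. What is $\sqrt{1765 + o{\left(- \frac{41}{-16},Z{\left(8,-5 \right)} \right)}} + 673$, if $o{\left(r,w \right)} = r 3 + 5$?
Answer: $673 + \frac{\sqrt{28443}}{4} \approx 715.16$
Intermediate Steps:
$Z{\left(O,j \right)} = -3 + 3 O j$ ($Z{\left(O,j \right)} = 3 \left(O j - 1\right) = 3 \left(-1 + O j\right) = -3 + 3 O j$)
$o{\left(r,w \right)} = 5 + 3 r$ ($o{\left(r,w \right)} = 3 r + 5 = 5 + 3 r$)
$\sqrt{1765 + o{\left(- \frac{41}{-16},Z{\left(8,-5 \right)} \right)}} + 673 = \sqrt{1765 + \left(5 + 3 \left(- \frac{41}{-16}\right)\right)} + 673 = \sqrt{1765 + \left(5 + 3 \left(\left(-41\right) \left(- \frac{1}{16}\right)\right)\right)} + 673 = \sqrt{1765 + \left(5 + 3 \cdot \frac{41}{16}\right)} + 673 = \sqrt{1765 + \left(5 + \frac{123}{16}\right)} + 673 = \sqrt{1765 + \frac{203}{16}} + 673 = \sqrt{\frac{28443}{16}} + 673 = \frac{\sqrt{28443}}{4} + 673 = 673 + \frac{\sqrt{28443}}{4}$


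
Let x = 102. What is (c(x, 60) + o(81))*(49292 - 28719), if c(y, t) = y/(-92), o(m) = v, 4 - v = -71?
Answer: 69927627/46 ≈ 1.5202e+6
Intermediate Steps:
v = 75 (v = 4 - 1*(-71) = 4 + 71 = 75)
o(m) = 75
c(y, t) = -y/92 (c(y, t) = y*(-1/92) = -y/92)
(c(x, 60) + o(81))*(49292 - 28719) = (-1/92*102 + 75)*(49292 - 28719) = (-51/46 + 75)*20573 = (3399/46)*20573 = 69927627/46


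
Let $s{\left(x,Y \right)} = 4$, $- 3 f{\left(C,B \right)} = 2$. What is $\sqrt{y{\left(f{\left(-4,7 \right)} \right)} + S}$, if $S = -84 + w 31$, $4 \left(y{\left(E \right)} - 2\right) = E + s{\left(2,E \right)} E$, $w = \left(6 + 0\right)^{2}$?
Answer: $\frac{\sqrt{37194}}{6} \approx 32.143$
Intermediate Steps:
$w = 36$ ($w = 6^{2} = 36$)
$f{\left(C,B \right)} = - \frac{2}{3}$ ($f{\left(C,B \right)} = \left(- \frac{1}{3}\right) 2 = - \frac{2}{3}$)
$y{\left(E \right)} = 2 + \frac{5 E}{4}$ ($y{\left(E \right)} = 2 + \frac{E + 4 E}{4} = 2 + \frac{5 E}{4}$)
$S = 1032$ ($S = -84 + 36 \cdot 31 = -84 + 1116 = 1032$)
$\sqrt{y{\left(f{\left(-4,7 \right)} \right)} + S} = \sqrt{\left(2 + \frac{5}{4} \left(- \frac{2}{3}\right)\right) + 1032} = \sqrt{\left(2 - \frac{5}{6}\right) + 1032} = \sqrt{\frac{7}{6} + 1032} = \sqrt{\frac{6199}{6}} = \frac{\sqrt{37194}}{6}$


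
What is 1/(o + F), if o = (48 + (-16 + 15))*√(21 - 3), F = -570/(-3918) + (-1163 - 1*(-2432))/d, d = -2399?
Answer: 470553121672/48789175341815377 + 346023799952469*√2/97578350683630754 ≈ 0.0050246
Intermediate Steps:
F = -600752/1566547 (F = -570/(-3918) + (-1163 - 1*(-2432))/(-2399) = -570*(-1/3918) + (-1163 + 2432)*(-1/2399) = 95/653 + 1269*(-1/2399) = 95/653 - 1269/2399 = -600752/1566547 ≈ -0.38349)
o = 141*√2 (o = (48 - 1)*√18 = 47*(3*√2) = 141*√2 ≈ 199.40)
1/(o + F) = 1/(141*√2 - 600752/1566547) = 1/(-600752/1566547 + 141*√2)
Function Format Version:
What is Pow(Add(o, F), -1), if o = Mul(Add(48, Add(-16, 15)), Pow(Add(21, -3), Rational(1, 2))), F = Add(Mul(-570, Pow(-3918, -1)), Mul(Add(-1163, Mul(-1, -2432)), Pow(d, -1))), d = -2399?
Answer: Add(Rational(470553121672, 48789175341815377), Mul(Rational(346023799952469, 97578350683630754), Pow(2, Rational(1, 2)))) ≈ 0.0050246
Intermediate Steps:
F = Rational(-600752, 1566547) (F = Add(Mul(-570, Pow(-3918, -1)), Mul(Add(-1163, Mul(-1, -2432)), Pow(-2399, -1))) = Add(Mul(-570, Rational(-1, 3918)), Mul(Add(-1163, 2432), Rational(-1, 2399))) = Add(Rational(95, 653), Mul(1269, Rational(-1, 2399))) = Add(Rational(95, 653), Rational(-1269, 2399)) = Rational(-600752, 1566547) ≈ -0.38349)
o = Mul(141, Pow(2, Rational(1, 2))) (o = Mul(Add(48, -1), Pow(18, Rational(1, 2))) = Mul(47, Mul(3, Pow(2, Rational(1, 2)))) = Mul(141, Pow(2, Rational(1, 2))) ≈ 199.40)
Pow(Add(o, F), -1) = Pow(Add(Mul(141, Pow(2, Rational(1, 2))), Rational(-600752, 1566547)), -1) = Pow(Add(Rational(-600752, 1566547), Mul(141, Pow(2, Rational(1, 2)))), -1)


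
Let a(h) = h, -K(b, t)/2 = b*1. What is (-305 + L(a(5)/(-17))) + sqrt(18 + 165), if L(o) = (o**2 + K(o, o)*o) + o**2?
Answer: -305 + sqrt(183) ≈ -291.47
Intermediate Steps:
K(b, t) = -2*b
L(o) = 0 (L(o) = (o**2 + (-2*o)*o) + o**2 = (o**2 - 2*o**2) + o**2 = -o**2 + o**2 = 0)
(-305 + L(a(5)/(-17))) + sqrt(18 + 165) = (-305 + 0) + sqrt(18 + 165) = -305 + sqrt(183)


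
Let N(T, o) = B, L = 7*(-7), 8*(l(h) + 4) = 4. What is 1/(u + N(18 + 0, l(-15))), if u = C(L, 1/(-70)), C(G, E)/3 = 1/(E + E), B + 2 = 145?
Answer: 1/38 ≈ 0.026316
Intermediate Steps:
B = 143 (B = -2 + 145 = 143)
l(h) = -7/2 (l(h) = -4 + (⅛)*4 = -4 + ½ = -7/2)
L = -49
C(G, E) = 3/(2*E) (C(G, E) = 3/(E + E) = 3/((2*E)) = 3*(1/(2*E)) = 3/(2*E))
u = -105 (u = 3/(2*(1/(-70))) = 3/(2*(-1/70)) = (3/2)*(-70) = -105)
N(T, o) = 143
1/(u + N(18 + 0, l(-15))) = 1/(-105 + 143) = 1/38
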